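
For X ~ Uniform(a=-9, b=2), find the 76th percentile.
-0.6400

We have X ~ Uniform(a=-9, b=2).

We want to find x such that P(X ≤ x) = 0.76.

This is the 76th percentile, which means 76% of values fall below this point.

Using the inverse CDF (quantile function):
x = F⁻¹(0.76) = -0.6400

Verification: P(X ≤ -0.6400) = 0.76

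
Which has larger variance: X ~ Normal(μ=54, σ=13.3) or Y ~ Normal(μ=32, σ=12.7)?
X has larger variance (176.8900 > 161.2900)

Compute the variance for each distribution:

X ~ Normal(μ=54, σ=13.3):
Var(X) = 176.8900

Y ~ Normal(μ=32, σ=12.7):
Var(Y) = 161.2900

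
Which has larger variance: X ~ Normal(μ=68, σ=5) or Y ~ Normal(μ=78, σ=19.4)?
Y has larger variance (376.3600 > 25.0000)

Compute the variance for each distribution:

X ~ Normal(μ=68, σ=5):
Var(X) = 25.0000

Y ~ Normal(μ=78, σ=19.4):
Var(Y) = 376.3600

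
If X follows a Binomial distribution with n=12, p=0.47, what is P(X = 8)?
0.093002

We have X ~ Binomial(n=12, p=0.47).

For a Binomial distribution, the PMF gives us the probability of each outcome.

Using the PMF formula:
P(X = 8) = 0.093002

Rounded to 4 decimal places: 0.0930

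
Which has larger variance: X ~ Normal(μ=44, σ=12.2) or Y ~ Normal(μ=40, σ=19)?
Y has larger variance (361.0000 > 148.8400)

Compute the variance for each distribution:

X ~ Normal(μ=44, σ=12.2):
Var(X) = 148.8400

Y ~ Normal(μ=40, σ=19):
Var(Y) = 361.0000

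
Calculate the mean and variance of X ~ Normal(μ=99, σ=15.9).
E[X] = 99.0000, Var(X) = 252.8100

We have X ~ Normal(μ=99, σ=15.9).

For a Normal distribution with μ=99, σ=15.9:

Expected value:
E[X] = 99.0000

Variance:
Var(X) = 252.8100

Standard deviation:
σ = √Var(X) = 15.9000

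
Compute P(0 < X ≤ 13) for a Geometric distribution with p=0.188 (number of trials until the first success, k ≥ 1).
0.933284

We have X ~ Geometric(p=0.188) (number of trials until the first success, k ≥ 1).

To find P(0 < X ≤ 13), we use:
P(0 < X ≤ 13) = P(X ≤ 13) - P(X ≤ 0)
                 = F(13) - F(0)
                 = 0.933284 - 0.000000
                 = 0.933284

So there's approximately a 93.3% chance that X falls in this range.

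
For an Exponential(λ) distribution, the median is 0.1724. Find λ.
λ = 4.0206

For X ~ Exponential(λ), the CDF is F(x) = 1 - e^(-λx).
The median m satisfies F(m) = 0.5:
1 - e^(-λm) = 0.5
e^(-λm) = 0.5
λm = ln(2)
m = ln(2) / λ

Given m = 0.1724:
λ = ln(2) / 0.1724 = 0.693147 / 0.1724 = 4.0206

Verification: ln(2) / 4.0206 = 0.1724 ✓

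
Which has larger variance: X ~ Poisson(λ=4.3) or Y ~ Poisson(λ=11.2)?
Y has larger variance (11.2000 > 4.3000)

Compute the variance for each distribution:

X ~ Poisson(λ=4.3):
Var(X) = 4.3000

Y ~ Poisson(λ=11.2):
Var(Y) = 11.2000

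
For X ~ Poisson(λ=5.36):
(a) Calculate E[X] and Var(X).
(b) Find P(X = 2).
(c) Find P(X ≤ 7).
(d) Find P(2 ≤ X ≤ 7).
(a) E[X] = 5.3600, Var(X) = 5.3600
(b) P(X = 2) = 0.067528
(c) P(X ≤ 7) = 0.826430
(d) P(2 ≤ X ≤ 7) = 0.796532

We have X ~ Poisson(λ=5.36).

(a) Moments:
E[X] = 5.3600
Var(X) = 5.3600
σ = √Var(X) = 2.3152

(b) Point probability using PMF:
P(X = 2) = 0.067528

(c) Cumulative probability using CDF:
P(X ≤ 7) = F(7) = 0.826430

(d) Range probability:
P(2 ≤ X ≤ 7) = P(X ≤ 7) - P(X ≤ 1)
                   = F(7) - F(1)
                   = 0.826430 - 0.029898
                   = 0.796532

This means approximately 79.7% of outcomes fall in the interval [2, 7].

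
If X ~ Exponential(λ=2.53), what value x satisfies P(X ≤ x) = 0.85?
0.7498

We have X ~ Exponential(λ=2.53).

We want to find x such that P(X ≤ x) = 0.85.

This is the 85th percentile, which means 85% of values fall below this point.

Using the inverse CDF (quantile function):
x = F⁻¹(0.85) = 0.7498

Verification: P(X ≤ 0.7498) = 0.85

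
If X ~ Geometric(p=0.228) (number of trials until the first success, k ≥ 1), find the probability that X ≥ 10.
0.097399

We have X ~ Geometric(p=0.228) (number of trials until the first success, k ≥ 1).

For discrete distributions, P(X ≥ 10) = 1 - P(X ≤ 9).

P(X ≤ 9) = 0.902601
P(X ≥ 10) = 1 - 0.902601 = 0.097399

So there's approximately a 9.7% chance that X is at least 10.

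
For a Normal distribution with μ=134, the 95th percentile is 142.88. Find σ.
σ = 5.3987

For X ~ Normal(μ, σ), the p-th percentile satisfies x = μ + z_p × σ,
where z_p = Φ⁻¹(p) is the standard normal quantile.

Step 1: z_{0.95} = Φ⁻¹(0.95) = 1.6449

Step 2: Solve for σ:
142.88 = 134 + 1.6449 × σ
σ = (142.88 - 134) / 1.6449
σ = 8.88 / 1.6449
σ = 5.3987

Verification: μ + z × σ = 134 + 1.6449 × 5.3987 = 142.88 ✓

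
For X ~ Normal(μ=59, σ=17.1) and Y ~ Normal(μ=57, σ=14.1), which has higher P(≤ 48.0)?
Y has higher probability (P(Y ≤ 48.0) = 0.2616 > P(X ≤ 48.0) = 0.2600)

Compute P(≤ 48.0) for each distribution:

X ~ Normal(μ=59, σ=17.1):
P(X ≤ 48.0) = 0.2600

Y ~ Normal(μ=57, σ=14.1):
P(Y ≤ 48.0) = 0.2616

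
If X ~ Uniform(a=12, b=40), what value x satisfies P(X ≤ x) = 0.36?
22.0800

We have X ~ Uniform(a=12, b=40).

We want to find x such that P(X ≤ x) = 0.36.

This is the 36th percentile, which means 36% of values fall below this point.

Using the inverse CDF (quantile function):
x = F⁻¹(0.36) = 22.0800

Verification: P(X ≤ 22.0800) = 0.36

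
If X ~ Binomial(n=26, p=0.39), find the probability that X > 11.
0.289078

We have X ~ Binomial(n=26, p=0.39).

P(X > 11) = 1 - P(X ≤ 11)
                = 1 - F(11)
                = 1 - 0.710922
                = 0.289078

So there's approximately a 28.9% chance that X exceeds 11.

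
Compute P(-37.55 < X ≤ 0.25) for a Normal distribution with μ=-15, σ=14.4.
0.796529

We have X ~ Normal(μ=-15, σ=14.4).

To find P(-37.55 < X ≤ 0.25), we use:
P(-37.55 < X ≤ 0.25) = P(X ≤ 0.25) - P(X ≤ -37.55)
                 = F(0.25) - F(-37.55)
                 = 0.855206 - 0.058678
                 = 0.796529

So there's approximately a 79.7% chance that X falls in this range.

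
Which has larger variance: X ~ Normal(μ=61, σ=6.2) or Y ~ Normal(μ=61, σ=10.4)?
Y has larger variance (108.1600 > 38.4400)

Compute the variance for each distribution:

X ~ Normal(μ=61, σ=6.2):
Var(X) = 38.4400

Y ~ Normal(μ=61, σ=10.4):
Var(Y) = 108.1600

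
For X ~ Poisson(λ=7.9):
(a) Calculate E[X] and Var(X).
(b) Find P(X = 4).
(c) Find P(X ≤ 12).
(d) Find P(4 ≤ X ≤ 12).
(a) E[X] = 7.9000, Var(X) = 7.9000
(b) P(X = 4) = 0.060169
(c) P(X ≤ 12) = 0.940896
(d) P(4 ≤ X ≤ 12) = 0.895562

We have X ~ Poisson(λ=7.9).

(a) Moments:
E[X] = 7.9000
Var(X) = 7.9000
σ = √Var(X) = 2.8107

(b) Point probability using PMF:
P(X = 4) = 0.060169

(c) Cumulative probability using CDF:
P(X ≤ 12) = F(12) = 0.940896

(d) Range probability:
P(4 ≤ X ≤ 12) = P(X ≤ 12) - P(X ≤ 3)
                   = F(12) - F(3)
                   = 0.940896 - 0.045334
                   = 0.895562

This means approximately 89.6% of outcomes fall in the interval [4, 12].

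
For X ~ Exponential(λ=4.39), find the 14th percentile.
0.0344

We have X ~ Exponential(λ=4.39).

We want to find x such that P(X ≤ x) = 0.14.

This is the 14th percentile, which means 14% of values fall below this point.

Using the inverse CDF (quantile function):
x = F⁻¹(0.14) = 0.0344

Verification: P(X ≤ 0.0344) = 0.14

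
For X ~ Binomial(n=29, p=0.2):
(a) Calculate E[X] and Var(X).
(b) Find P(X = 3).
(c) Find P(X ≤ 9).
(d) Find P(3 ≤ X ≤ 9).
(a) E[X] = 5.8000, Var(X) = 4.6400
(b) P(X = 3) = 0.088348
(c) P(X ≤ 9) = 0.950736
(d) P(3 ≤ X ≤ 9) = 0.898704

We have X ~ Binomial(n=29, p=0.2).

(a) Moments:
E[X] = 5.8000
Var(X) = 4.6400
σ = √Var(X) = 2.1541

(b) Point probability using PMF:
P(X = 3) = 0.088348

(c) Cumulative probability using CDF:
P(X ≤ 9) = F(9) = 0.950736

(d) Range probability:
P(3 ≤ X ≤ 9) = P(X ≤ 9) - P(X ≤ 2)
                   = F(9) - F(2)
                   = 0.950736 - 0.052032
                   = 0.898704

This means approximately 89.9% of outcomes fall in the interval [3, 9].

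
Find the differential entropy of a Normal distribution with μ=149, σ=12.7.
3.9605 nats

We have X ~ Normal(μ=149, σ=12.7).

The differential entropy measures the uncertainty or information content of the distribution.

For a Normal distribution with μ=149, σ=12.7:
h(X) = 3.9605 nats

(In bits, this would be 5.7139 bits.)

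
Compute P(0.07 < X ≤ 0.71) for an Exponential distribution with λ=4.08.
0.696364

We have X ~ Exponential(λ=4.08).

To find P(0.07 < X ≤ 0.71), we use:
P(0.07 < X ≤ 0.71) = P(X ≤ 0.71) - P(X ≤ 0.07)
                 = F(0.71) - F(0.07)
                 = 0.944800 - 0.248437
                 = 0.696364

So there's approximately a 69.6% chance that X falls in this range.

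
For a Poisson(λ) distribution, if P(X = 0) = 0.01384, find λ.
λ = 4.2802

For a Poisson(λ) distribution, the PMF at 0 is:
P(X = 0) = λ^0 e^(-λ) / 0! = e^(-λ)

Given P(X = 0) = 0.01384:
e^(-λ) = 0.01384
-λ = ln(0.01384)
λ = -ln(0.01384) = 4.2802

Verification: e^(-4.2802) = 0.01384 ✓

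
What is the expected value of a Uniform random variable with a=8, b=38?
23.0000

We have X ~ Uniform(a=8, b=38).

For a Uniform distribution with a=8, b=38:
E[X] = 23.0000

This is the expected (average) value of X.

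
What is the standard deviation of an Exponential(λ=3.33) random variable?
0.3003

We have X ~ Exponential(λ=3.33).

For an Exponential distribution with λ=3.33:
σ = √Var(X) = 0.3003

The standard deviation is the square root of the variance.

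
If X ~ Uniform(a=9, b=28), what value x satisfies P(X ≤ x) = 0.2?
12.8000

We have X ~ Uniform(a=9, b=28).

We want to find x such that P(X ≤ x) = 0.2.

This is the 20th percentile, which means 20% of values fall below this point.

Using the inverse CDF (quantile function):
x = F⁻¹(0.2) = 12.8000

Verification: P(X ≤ 12.8000) = 0.2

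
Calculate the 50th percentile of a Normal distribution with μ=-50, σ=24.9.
-50.0000

We have X ~ Normal(μ=-50, σ=24.9).

We want to find x such that P(X ≤ x) = 0.5.

This is the 50th percentile, which means 50% of values fall below this point.

Using the inverse CDF (quantile function):
x = F⁻¹(0.5) = -50.0000

Verification: P(X ≤ -50.0000) = 0.5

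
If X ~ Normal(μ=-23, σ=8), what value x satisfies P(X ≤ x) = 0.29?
-27.4271

We have X ~ Normal(μ=-23, σ=8).

We want to find x such that P(X ≤ x) = 0.29.

This is the 29th percentile, which means 29% of values fall below this point.

Using the inverse CDF (quantile function):
x = F⁻¹(0.29) = -27.4271

Verification: P(X ≤ -27.4271) = 0.29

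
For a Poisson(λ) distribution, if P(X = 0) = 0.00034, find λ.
λ = 7.9866

For a Poisson(λ) distribution, the PMF at 0 is:
P(X = 0) = λ^0 e^(-λ) / 0! = e^(-λ)

Given P(X = 0) = 0.00034:
e^(-λ) = 0.00034
-λ = ln(0.00034)
λ = -ln(0.00034) = 7.9866

Verification: e^(-7.9866) = 0.00034 ✓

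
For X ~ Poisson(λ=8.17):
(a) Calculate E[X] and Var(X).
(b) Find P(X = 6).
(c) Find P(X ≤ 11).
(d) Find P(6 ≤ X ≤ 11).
(a) E[X] = 8.1700, Var(X) = 8.1700
(b) P(X = 6) = 0.116900
(c) P(X ≤ 11) = 0.875415
(d) P(6 ≤ X ≤ 11) = 0.699260

We have X ~ Poisson(λ=8.17).

(a) Moments:
E[X] = 8.1700
Var(X) = 8.1700
σ = √Var(X) = 2.8583

(b) Point probability using PMF:
P(X = 6) = 0.116900

(c) Cumulative probability using CDF:
P(X ≤ 11) = F(11) = 0.875415

(d) Range probability:
P(6 ≤ X ≤ 11) = P(X ≤ 11) - P(X ≤ 5)
                   = F(11) - F(5)
                   = 0.875415 - 0.176155
                   = 0.699260

This means approximately 69.9% of outcomes fall in the interval [6, 11].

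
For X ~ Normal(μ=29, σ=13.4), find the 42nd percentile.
26.2946

We have X ~ Normal(μ=29, σ=13.4).

We want to find x such that P(X ≤ x) = 0.42.

This is the 42nd percentile, which means 42% of values fall below this point.

Using the inverse CDF (quantile function):
x = F⁻¹(0.42) = 26.2946

Verification: P(X ≤ 26.2946) = 0.42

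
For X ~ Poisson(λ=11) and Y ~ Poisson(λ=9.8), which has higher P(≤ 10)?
Y has higher probability (P(Y ≤ 10) = 0.6080 > P(X ≤ 10) = 0.4599)

Compute P(≤ 10) for each distribution:

X ~ Poisson(λ=11):
P(X ≤ 10) = 0.4599

Y ~ Poisson(λ=9.8):
P(Y ≤ 10) = 0.6080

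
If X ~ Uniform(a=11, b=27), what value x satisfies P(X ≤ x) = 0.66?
21.5600

We have X ~ Uniform(a=11, b=27).

We want to find x such that P(X ≤ x) = 0.66.

This is the 66th percentile, which means 66% of values fall below this point.

Using the inverse CDF (quantile function):
x = F⁻¹(0.66) = 21.5600

Verification: P(X ≤ 21.5600) = 0.66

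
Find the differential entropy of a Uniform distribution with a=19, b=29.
2.3026 nats

We have X ~ Uniform(a=19, b=29).

The differential entropy measures the uncertainty or information content of the distribution.

For a Uniform distribution with a=19, b=29:
h(X) = 2.3026 nats

(In bits, this would be 3.3219 bits.)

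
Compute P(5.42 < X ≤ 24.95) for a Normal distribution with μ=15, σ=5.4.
0.929280

We have X ~ Normal(μ=15, σ=5.4).

To find P(5.42 < X ≤ 24.95), we use:
P(5.42 < X ≤ 24.95) = P(X ≤ 24.95) - P(X ≤ 5.42)
                 = F(24.95) - F(5.42)
                 = 0.967306 - 0.038025
                 = 0.929280

So there's approximately a 92.9% chance that X falls in this range.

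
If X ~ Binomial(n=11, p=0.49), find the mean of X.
5.3900

We have X ~ Binomial(n=11, p=0.49).

For a Binomial distribution with n=11, p=0.49:
E[X] = 5.3900

This is the expected (average) value of X.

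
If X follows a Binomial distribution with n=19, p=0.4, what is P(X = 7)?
0.179706

We have X ~ Binomial(n=19, p=0.4).

For a Binomial distribution, the PMF gives us the probability of each outcome.

Using the PMF formula:
P(X = 7) = 0.179706

Rounded to 4 decimal places: 0.1797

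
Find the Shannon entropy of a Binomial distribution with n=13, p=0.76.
1.8364 nats

We have X ~ Binomial(n=13, p=0.76).

The Shannon entropy measures the uncertainty or information content of the distribution.

For a Binomial distribution with n=13, p=0.76:
H(X) = 1.8364 nats

(In bits, this would be 2.6493 bits.)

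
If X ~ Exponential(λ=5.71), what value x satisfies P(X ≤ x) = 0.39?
0.0866

We have X ~ Exponential(λ=5.71).

We want to find x such that P(X ≤ x) = 0.39.

This is the 39th percentile, which means 39% of values fall below this point.

Using the inverse CDF (quantile function):
x = F⁻¹(0.39) = 0.0866

Verification: P(X ≤ 0.0866) = 0.39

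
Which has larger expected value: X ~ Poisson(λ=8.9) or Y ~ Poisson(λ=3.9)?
X has larger mean (8.9000 > 3.9000)

Compute the expected value for each distribution:

X ~ Poisson(λ=8.9):
E[X] = 8.9000

Y ~ Poisson(λ=3.9):
E[Y] = 3.9000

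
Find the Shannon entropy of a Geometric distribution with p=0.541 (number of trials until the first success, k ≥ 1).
1.2750 nats

We have X ~ Geometric(p=0.541) (number of trials until the first success, k ≥ 1).

The Shannon entropy measures the uncertainty or information content of the distribution.

For a Geometric distribution with p=0.541 (number of trials until the first success, k ≥ 1):
H(X) = 1.2750 nats

(In bits, this would be 1.8395 bits.)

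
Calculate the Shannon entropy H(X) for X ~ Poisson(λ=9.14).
2.5156 nats

We have X ~ Poisson(λ=9.14).

The Shannon entropy measures the uncertainty or information content of the distribution.

For a Poisson distribution with λ=9.14:
H(X) = 2.5156 nats

(In bits, this would be 3.6292 bits.)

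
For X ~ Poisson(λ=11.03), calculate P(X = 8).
0.088067

We have X ~ Poisson(λ=11.03).

For a Poisson distribution, the PMF gives us the probability of each outcome.

Using the PMF formula:
P(X = 8) = 0.088067

Rounded to 4 decimal places: 0.0881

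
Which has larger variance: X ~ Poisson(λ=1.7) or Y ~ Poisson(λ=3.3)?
Y has larger variance (3.3000 > 1.7000)

Compute the variance for each distribution:

X ~ Poisson(λ=1.7):
Var(X) = 1.7000

Y ~ Poisson(λ=3.3):
Var(Y) = 3.3000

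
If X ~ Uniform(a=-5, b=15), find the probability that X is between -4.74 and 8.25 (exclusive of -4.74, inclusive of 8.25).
0.649500

We have X ~ Uniform(a=-5, b=15).

To find P(-4.74 < X ≤ 8.25), we use:
P(-4.74 < X ≤ 8.25) = P(X ≤ 8.25) - P(X ≤ -4.74)
                 = F(8.25) - F(-4.74)
                 = 0.662500 - 0.013000
                 = 0.649500

So there's approximately a 65.0% chance that X falls in this range.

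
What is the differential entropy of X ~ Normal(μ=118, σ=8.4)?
3.5472 nats

We have X ~ Normal(μ=118, σ=8.4).

The differential entropy measures the uncertainty or information content of the distribution.

For a Normal distribution with μ=118, σ=8.4:
h(X) = 3.5472 nats

(In bits, this would be 5.1175 bits.)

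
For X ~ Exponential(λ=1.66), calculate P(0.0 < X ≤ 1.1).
0.838943

We have X ~ Exponential(λ=1.66).

To find P(0.0 < X ≤ 1.1), we use:
P(0.0 < X ≤ 1.1) = P(X ≤ 1.1) - P(X ≤ 0.0)
                 = F(1.1) - F(0.0)
                 = 0.838943 - 0.000000
                 = 0.838943

So there's approximately a 83.9% chance that X falls in this range.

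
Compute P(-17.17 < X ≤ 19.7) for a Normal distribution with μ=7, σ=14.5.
0.761680

We have X ~ Normal(μ=7, σ=14.5).

To find P(-17.17 < X ≤ 19.7), we use:
P(-17.17 < X ≤ 19.7) = P(X ≤ 19.7) - P(X ≤ -17.17)
                 = F(19.7) - F(-17.17)
                 = 0.809447 - 0.047767
                 = 0.761680

So there's approximately a 76.2% chance that X falls in this range.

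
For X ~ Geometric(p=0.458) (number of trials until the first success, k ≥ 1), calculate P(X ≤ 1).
0.458000

We have X ~ Geometric(p=0.458) (number of trials until the first success, k ≥ 1).

The CDF gives us P(X ≤ k).

Using the CDF:
P(X ≤ 1) = 0.458000

This means there's approximately a 45.8% chance that X is at most 1.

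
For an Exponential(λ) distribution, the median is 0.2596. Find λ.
λ = 2.6701

For X ~ Exponential(λ), the CDF is F(x) = 1 - e^(-λx).
The median m satisfies F(m) = 0.5:
1 - e^(-λm) = 0.5
e^(-λm) = 0.5
λm = ln(2)
m = ln(2) / λ

Given m = 0.2596:
λ = ln(2) / 0.2596 = 0.693147 / 0.2596 = 2.6701

Verification: ln(2) / 2.6701 = 0.2596 ✓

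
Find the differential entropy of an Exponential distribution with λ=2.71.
0.0031 nats

We have X ~ Exponential(λ=2.71).

The differential entropy measures the uncertainty or information content of the distribution.

For an Exponential distribution with λ=2.71:
h(X) = 0.0031 nats

(In bits, this would be 0.0044 bits.)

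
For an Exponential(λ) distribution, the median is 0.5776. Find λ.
λ = 1.2000

For X ~ Exponential(λ), the CDF is F(x) = 1 - e^(-λx).
The median m satisfies F(m) = 0.5:
1 - e^(-λm) = 0.5
e^(-λm) = 0.5
λm = ln(2)
m = ln(2) / λ

Given m = 0.5776:
λ = ln(2) / 0.5776 = 0.693147 / 0.5776 = 1.2000

Verification: ln(2) / 1.2000 = 0.5776 ✓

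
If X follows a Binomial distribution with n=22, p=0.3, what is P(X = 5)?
0.148864

We have X ~ Binomial(n=22, p=0.3).

For a Binomial distribution, the PMF gives us the probability of each outcome.

Using the PMF formula:
P(X = 5) = 0.148864

Rounded to 4 decimal places: 0.1489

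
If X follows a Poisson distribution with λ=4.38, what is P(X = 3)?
0.175413

We have X ~ Poisson(λ=4.38).

For a Poisson distribution, the PMF gives us the probability of each outcome.

Using the PMF formula:
P(X = 3) = 0.175413

Rounded to 4 decimal places: 0.1754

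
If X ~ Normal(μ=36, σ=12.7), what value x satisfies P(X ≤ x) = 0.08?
18.1556

We have X ~ Normal(μ=36, σ=12.7).

We want to find x such that P(X ≤ x) = 0.08.

This is the 8th percentile, which means 8% of values fall below this point.

Using the inverse CDF (quantile function):
x = F⁻¹(0.08) = 18.1556

Verification: P(X ≤ 18.1556) = 0.08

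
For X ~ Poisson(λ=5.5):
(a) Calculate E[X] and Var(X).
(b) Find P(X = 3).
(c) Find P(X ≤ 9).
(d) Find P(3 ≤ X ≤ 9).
(a) E[X] = 5.5000, Var(X) = 5.5000
(b) P(X = 3) = 0.113323
(c) P(X ≤ 9) = 0.946223
(d) P(3 ≤ X ≤ 9) = 0.857846

We have X ~ Poisson(λ=5.5).

(a) Moments:
E[X] = 5.5000
Var(X) = 5.5000
σ = √Var(X) = 2.3452

(b) Point probability using PMF:
P(X = 3) = 0.113323

(c) Cumulative probability using CDF:
P(X ≤ 9) = F(9) = 0.946223

(d) Range probability:
P(3 ≤ X ≤ 9) = P(X ≤ 9) - P(X ≤ 2)
                   = F(9) - F(2)
                   = 0.946223 - 0.088376
                   = 0.857846

This means approximately 85.8% of outcomes fall in the interval [3, 9].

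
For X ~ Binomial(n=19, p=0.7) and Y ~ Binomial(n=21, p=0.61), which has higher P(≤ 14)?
Y has higher probability (P(Y ≤ 14) = 0.7725 > P(X ≤ 14) = 0.7178)

Compute P(≤ 14) for each distribution:

X ~ Binomial(n=19, p=0.7):
P(X ≤ 14) = 0.7178

Y ~ Binomial(n=21, p=0.61):
P(Y ≤ 14) = 0.7725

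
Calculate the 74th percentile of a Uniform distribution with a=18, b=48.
40.2000

We have X ~ Uniform(a=18, b=48).

We want to find x such that P(X ≤ x) = 0.74.

This is the 74th percentile, which means 74% of values fall below this point.

Using the inverse CDF (quantile function):
x = F⁻¹(0.74) = 40.2000

Verification: P(X ≤ 40.2000) = 0.74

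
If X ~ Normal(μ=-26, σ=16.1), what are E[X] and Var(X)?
E[X] = -26.0000, Var(X) = 259.2100

We have X ~ Normal(μ=-26, σ=16.1).

For a Normal distribution with μ=-26, σ=16.1:

Expected value:
E[X] = -26.0000

Variance:
Var(X) = 259.2100

Standard deviation:
σ = √Var(X) = 16.1000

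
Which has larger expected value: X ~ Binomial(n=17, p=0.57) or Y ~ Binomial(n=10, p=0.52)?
X has larger mean (9.6900 > 5.2000)

Compute the expected value for each distribution:

X ~ Binomial(n=17, p=0.57):
E[X] = 9.6900

Y ~ Binomial(n=10, p=0.52):
E[Y] = 5.2000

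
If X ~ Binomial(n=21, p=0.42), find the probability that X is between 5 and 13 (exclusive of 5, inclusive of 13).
0.912050

We have X ~ Binomial(n=21, p=0.42).

To find P(5 < X ≤ 13), we use:
P(5 < X ≤ 13) = P(X ≤ 13) - P(X ≤ 5)
                 = F(13) - F(5)
                 = 0.980176 - 0.068126
                 = 0.912050

So there's approximately a 91.2% chance that X falls in this range.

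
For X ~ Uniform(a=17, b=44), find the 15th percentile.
21.0500

We have X ~ Uniform(a=17, b=44).

We want to find x such that P(X ≤ x) = 0.15.

This is the 15th percentile, which means 15% of values fall below this point.

Using the inverse CDF (quantile function):
x = F⁻¹(0.15) = 21.0500

Verification: P(X ≤ 21.0500) = 0.15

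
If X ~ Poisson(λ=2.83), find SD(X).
1.6823

We have X ~ Poisson(λ=2.83).

For a Poisson distribution with λ=2.83:
σ = √Var(X) = 1.6823

The standard deviation is the square root of the variance.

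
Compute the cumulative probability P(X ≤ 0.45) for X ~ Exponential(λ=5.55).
0.917710

We have X ~ Exponential(λ=5.55).

The CDF gives us P(X ≤ k).

Using the CDF:
P(X ≤ 0.45) = 0.917710

This means there's approximately a 91.8% chance that X is at most 0.45.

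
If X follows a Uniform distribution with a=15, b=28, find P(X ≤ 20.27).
0.405385

We have X ~ Uniform(a=15, b=28).

The CDF gives us P(X ≤ k).

Using the CDF:
P(X ≤ 20.27) = 0.405385

This means there's approximately a 40.5% chance that X is at most 20.27.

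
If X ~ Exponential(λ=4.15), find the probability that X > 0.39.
0.198196

We have X ~ Exponential(λ=4.15).

P(X > 0.39) = 1 - P(X ≤ 0.39)
                = 1 - F(0.39)
                = 1 - 0.801804
                = 0.198196

So there's approximately a 19.8% chance that X exceeds 0.39.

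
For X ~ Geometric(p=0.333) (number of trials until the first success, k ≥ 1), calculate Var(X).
6.0150

We have X ~ Geometric(p=0.333) (number of trials until the first success, k ≥ 1).

For a Geometric distribution with p=0.333 (number of trials until the first success, k ≥ 1):
Var(X) = 6.0150

The variance measures the spread of the distribution around the mean.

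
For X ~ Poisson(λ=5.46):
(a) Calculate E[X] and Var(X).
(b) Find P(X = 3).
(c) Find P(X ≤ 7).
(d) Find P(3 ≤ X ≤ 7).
(a) E[X] = 5.4600, Var(X) = 5.4600
(b) P(X = 3) = 0.115393
(c) P(X ≤ 7) = 0.814396
(d) P(3 ≤ X ≤ 7) = 0.723515

We have X ~ Poisson(λ=5.46).

(a) Moments:
E[X] = 5.4600
Var(X) = 5.4600
σ = √Var(X) = 2.3367

(b) Point probability using PMF:
P(X = 3) = 0.115393

(c) Cumulative probability using CDF:
P(X ≤ 7) = F(7) = 0.814396

(d) Range probability:
P(3 ≤ X ≤ 7) = P(X ≤ 7) - P(X ≤ 2)
                   = F(7) - F(2)
                   = 0.814396 - 0.090881
                   = 0.723515

This means approximately 72.4% of outcomes fall in the interval [3, 7].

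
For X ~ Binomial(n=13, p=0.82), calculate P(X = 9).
0.125812

We have X ~ Binomial(n=13, p=0.82).

For a Binomial distribution, the PMF gives us the probability of each outcome.

Using the PMF formula:
P(X = 9) = 0.125812

Rounded to 4 decimal places: 0.1258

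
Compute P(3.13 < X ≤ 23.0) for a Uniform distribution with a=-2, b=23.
0.794800

We have X ~ Uniform(a=-2, b=23).

To find P(3.13 < X ≤ 23.0), we use:
P(3.13 < X ≤ 23.0) = P(X ≤ 23.0) - P(X ≤ 3.13)
                 = F(23.0) - F(3.13)
                 = 1.000000 - 0.205200
                 = 0.794800

So there's approximately a 79.5% chance that X falls in this range.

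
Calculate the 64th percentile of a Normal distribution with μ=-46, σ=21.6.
-38.2573

We have X ~ Normal(μ=-46, σ=21.6).

We want to find x such that P(X ≤ x) = 0.64.

This is the 64th percentile, which means 64% of values fall below this point.

Using the inverse CDF (quantile function):
x = F⁻¹(0.64) = -38.2573

Verification: P(X ≤ -38.2573) = 0.64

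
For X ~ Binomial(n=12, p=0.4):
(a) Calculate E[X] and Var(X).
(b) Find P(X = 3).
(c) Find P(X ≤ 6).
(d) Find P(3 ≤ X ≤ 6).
(a) E[X] = 4.8000, Var(X) = 2.8800
(b) P(X = 3) = 0.141894
(c) P(X ≤ 6) = 0.841788
(d) P(3 ≤ X ≤ 6) = 0.758344

We have X ~ Binomial(n=12, p=0.4).

(a) Moments:
E[X] = 4.8000
Var(X) = 2.8800
σ = √Var(X) = 1.6971

(b) Point probability using PMF:
P(X = 3) = 0.141894

(c) Cumulative probability using CDF:
P(X ≤ 6) = F(6) = 0.841788

(d) Range probability:
P(3 ≤ X ≤ 6) = P(X ≤ 6) - P(X ≤ 2)
                   = F(6) - F(2)
                   = 0.841788 - 0.083443
                   = 0.758344

This means approximately 75.8% of outcomes fall in the interval [3, 6].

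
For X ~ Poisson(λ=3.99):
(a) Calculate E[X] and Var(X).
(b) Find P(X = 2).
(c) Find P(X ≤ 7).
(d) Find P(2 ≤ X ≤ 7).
(a) E[X] = 3.9900, Var(X) = 3.9900
(b) P(X = 2) = 0.147259
(c) P(X ≤ 7) = 0.949460
(d) P(2 ≤ X ≤ 7) = 0.857146

We have X ~ Poisson(λ=3.99).

(a) Moments:
E[X] = 3.9900
Var(X) = 3.9900
σ = √Var(X) = 1.9975

(b) Point probability using PMF:
P(X = 2) = 0.147259

(c) Cumulative probability using CDF:
P(X ≤ 7) = F(7) = 0.949460

(d) Range probability:
P(2 ≤ X ≤ 7) = P(X ≤ 7) - P(X ≤ 1)
                   = F(7) - F(1)
                   = 0.949460 - 0.092314
                   = 0.857146

This means approximately 85.7% of outcomes fall in the interval [2, 7].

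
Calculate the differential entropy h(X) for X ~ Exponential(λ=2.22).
0.2025 nats

We have X ~ Exponential(λ=2.22).

The differential entropy measures the uncertainty or information content of the distribution.

For an Exponential distribution with λ=2.22:
h(X) = 0.2025 nats

(In bits, this would be 0.2921 bits.)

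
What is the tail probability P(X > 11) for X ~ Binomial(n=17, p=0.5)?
0.071732

We have X ~ Binomial(n=17, p=0.5).

P(X > 11) = 1 - P(X ≤ 11)
                = 1 - F(11)
                = 1 - 0.928268
                = 0.071732

So there's approximately a 7.2% chance that X exceeds 11.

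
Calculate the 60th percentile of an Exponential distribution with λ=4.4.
0.2082

We have X ~ Exponential(λ=4.4).

We want to find x such that P(X ≤ x) = 0.6.

This is the 60th percentile, which means 60% of values fall below this point.

Using the inverse CDF (quantile function):
x = F⁻¹(0.6) = 0.2082

Verification: P(X ≤ 0.2082) = 0.6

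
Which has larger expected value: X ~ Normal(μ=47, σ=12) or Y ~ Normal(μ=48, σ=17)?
Y has larger mean (48.0000 > 47.0000)

Compute the expected value for each distribution:

X ~ Normal(μ=47, σ=12):
E[X] = 47.0000

Y ~ Normal(μ=48, σ=17):
E[Y] = 48.0000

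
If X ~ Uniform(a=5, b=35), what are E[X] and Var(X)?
E[X] = 20.0000, Var(X) = 75.0000

We have X ~ Uniform(a=5, b=35).

For a Uniform distribution with a=5, b=35:

Expected value:
E[X] = 20.0000

Variance:
Var(X) = 75.0000

Standard deviation:
σ = √Var(X) = 8.6603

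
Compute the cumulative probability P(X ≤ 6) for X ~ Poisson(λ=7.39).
0.393357

We have X ~ Poisson(λ=7.39).

The CDF gives us P(X ≤ k).

Using the CDF:
P(X ≤ 6) = 0.393357

This means there's approximately a 39.3% chance that X is at most 6.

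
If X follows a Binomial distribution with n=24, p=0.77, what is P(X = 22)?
0.046469

We have X ~ Binomial(n=24, p=0.77).

For a Binomial distribution, the PMF gives us the probability of each outcome.

Using the PMF formula:
P(X = 22) = 0.046469

Rounded to 4 decimal places: 0.0465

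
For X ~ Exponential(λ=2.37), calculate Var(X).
0.1780

We have X ~ Exponential(λ=2.37).

For an Exponential distribution with λ=2.37:
Var(X) = 0.1780

The variance measures the spread of the distribution around the mean.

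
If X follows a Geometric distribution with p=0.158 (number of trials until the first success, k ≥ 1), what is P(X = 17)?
0.010084

We have X ~ Geometric(p=0.158) (number of trials until the first success, k ≥ 1).

For a Geometric distribution, the PMF gives us the probability of each outcome.

Using the PMF formula:
P(X = 17) = 0.010084

Rounded to 4 decimal places: 0.0101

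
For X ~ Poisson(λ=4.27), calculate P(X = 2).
0.127464

We have X ~ Poisson(λ=4.27).

For a Poisson distribution, the PMF gives us the probability of each outcome.

Using the PMF formula:
P(X = 2) = 0.127464

Rounded to 4 decimal places: 0.1275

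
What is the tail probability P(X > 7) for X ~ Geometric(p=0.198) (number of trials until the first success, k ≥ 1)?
0.213413

We have X ~ Geometric(p=0.198) (number of trials until the first success, k ≥ 1).

P(X > 7) = 1 - P(X ≤ 7)
                = 1 - F(7)
                = 1 - 0.786587
                = 0.213413

So there's approximately a 21.3% chance that X exceeds 7.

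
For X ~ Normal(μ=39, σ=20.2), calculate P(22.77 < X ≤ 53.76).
0.556664

We have X ~ Normal(μ=39, σ=20.2).

To find P(22.77 < X ≤ 53.76), we use:
P(22.77 < X ≤ 53.76) = P(X ≤ 53.76) - P(X ≤ 22.77)
                 = F(53.76) - F(22.77)
                 = 0.767517 - 0.210853
                 = 0.556664

So there's approximately a 55.7% chance that X falls in this range.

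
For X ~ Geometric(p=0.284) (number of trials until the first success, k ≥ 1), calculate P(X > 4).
0.262816

We have X ~ Geometric(p=0.284) (number of trials until the first success, k ≥ 1).

P(X > 4) = 1 - P(X ≤ 4)
                = 1 - F(4)
                = 1 - 0.737184
                = 0.262816

So there's approximately a 26.3% chance that X exceeds 4.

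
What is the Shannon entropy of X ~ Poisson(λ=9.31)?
2.5250 nats

We have X ~ Poisson(λ=9.31).

The Shannon entropy measures the uncertainty or information content of the distribution.

For a Poisson distribution with λ=9.31:
H(X) = 2.5250 nats

(In bits, this would be 3.6427 bits.)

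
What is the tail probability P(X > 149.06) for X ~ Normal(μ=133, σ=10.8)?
0.068503

We have X ~ Normal(μ=133, σ=10.8).

P(X > 149.06) = 1 - P(X ≤ 149.06)
                = 1 - F(149.06)
                = 1 - 0.931497
                = 0.068503

So there's approximately a 6.9% chance that X exceeds 149.06.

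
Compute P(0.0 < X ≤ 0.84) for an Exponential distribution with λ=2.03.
0.818264

We have X ~ Exponential(λ=2.03).

To find P(0.0 < X ≤ 0.84), we use:
P(0.0 < X ≤ 0.84) = P(X ≤ 0.84) - P(X ≤ 0.0)
                 = F(0.84) - F(0.0)
                 = 0.818264 - 0.000000
                 = 0.818264

So there's approximately a 81.8% chance that X falls in this range.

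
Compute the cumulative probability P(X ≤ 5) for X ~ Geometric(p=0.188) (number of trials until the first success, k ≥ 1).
0.646996

We have X ~ Geometric(p=0.188) (number of trials until the first success, k ≥ 1).

The CDF gives us P(X ≤ k).

Using the CDF:
P(X ≤ 5) = 0.646996

This means there's approximately a 64.7% chance that X is at most 5.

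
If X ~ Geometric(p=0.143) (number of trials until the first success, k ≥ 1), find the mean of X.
6.9930

We have X ~ Geometric(p=0.143) (number of trials until the first success, k ≥ 1).

For a Geometric distribution with p=0.143 (number of trials until the first success, k ≥ 1):
E[X] = 6.9930

This is the expected (average) value of X.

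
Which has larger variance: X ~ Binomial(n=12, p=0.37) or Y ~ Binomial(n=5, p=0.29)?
X has larger variance (2.7972 > 1.0295)

Compute the variance for each distribution:

X ~ Binomial(n=12, p=0.37):
Var(X) = 2.7972

Y ~ Binomial(n=5, p=0.29):
Var(Y) = 1.0295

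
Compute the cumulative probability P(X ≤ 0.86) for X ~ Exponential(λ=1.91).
0.806524

We have X ~ Exponential(λ=1.91).

The CDF gives us P(X ≤ k).

Using the CDF:
P(X ≤ 0.86) = 0.806524

This means there's approximately a 80.7% chance that X is at most 0.86.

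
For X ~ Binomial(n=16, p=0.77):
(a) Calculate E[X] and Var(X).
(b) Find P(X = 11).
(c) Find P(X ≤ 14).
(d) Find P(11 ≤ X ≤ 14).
(a) E[X] = 12.3200, Var(X) = 2.8336
(b) P(X = 11) = 0.158606
(c) P(X ≤ 14) = 0.911749
(d) P(11 ≤ X ≤ 14) = 0.771249

We have X ~ Binomial(n=16, p=0.77).

(a) Moments:
E[X] = 12.3200
Var(X) = 2.8336
σ = √Var(X) = 1.6833

(b) Point probability using PMF:
P(X = 11) = 0.158606

(c) Cumulative probability using CDF:
P(X ≤ 14) = F(14) = 0.911749

(d) Range probability:
P(11 ≤ X ≤ 14) = P(X ≤ 14) - P(X ≤ 10)
                   = F(14) - F(10)
                   = 0.911749 - 0.140499
                   = 0.771249

This means approximately 77.1% of outcomes fall in the interval [11, 14].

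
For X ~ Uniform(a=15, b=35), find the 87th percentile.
32.4000

We have X ~ Uniform(a=15, b=35).

We want to find x such that P(X ≤ x) = 0.87.

This is the 87th percentile, which means 87% of values fall below this point.

Using the inverse CDF (quantile function):
x = F⁻¹(0.87) = 32.4000

Verification: P(X ≤ 32.4000) = 0.87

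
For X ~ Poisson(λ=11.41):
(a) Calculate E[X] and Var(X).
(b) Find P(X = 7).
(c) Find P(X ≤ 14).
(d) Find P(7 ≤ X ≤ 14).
(a) E[X] = 11.4100, Var(X) = 11.4100
(b) P(X = 7) = 0.055369
(c) P(X ≤ 14) = 0.822587
(d) P(7 ≤ X ≤ 14) = 0.759324

We have X ~ Poisson(λ=11.41).

(a) Moments:
E[X] = 11.4100
Var(X) = 11.4100
σ = √Var(X) = 3.3779

(b) Point probability using PMF:
P(X = 7) = 0.055369

(c) Cumulative probability using CDF:
P(X ≤ 14) = F(14) = 0.822587

(d) Range probability:
P(7 ≤ X ≤ 14) = P(X ≤ 14) - P(X ≤ 6)
                   = F(14) - F(6)
                   = 0.822587 - 0.063262
                   = 0.759324

This means approximately 75.9% of outcomes fall in the interval [7, 14].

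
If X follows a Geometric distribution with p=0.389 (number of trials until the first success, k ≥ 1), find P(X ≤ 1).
0.389000

We have X ~ Geometric(p=0.389) (number of trials until the first success, k ≥ 1).

The CDF gives us P(X ≤ k).

Using the CDF:
P(X ≤ 1) = 0.389000

This means there's approximately a 38.9% chance that X is at most 1.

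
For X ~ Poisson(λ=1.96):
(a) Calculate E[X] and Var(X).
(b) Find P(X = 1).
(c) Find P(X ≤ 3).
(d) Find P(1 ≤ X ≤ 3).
(a) E[X] = 1.9600, Var(X) = 1.9600
(b) P(X = 1) = 0.276083
(c) P(X ≤ 3) = 0.864268
(d) P(1 ≤ X ≤ 3) = 0.723410

We have X ~ Poisson(λ=1.96).

(a) Moments:
E[X] = 1.9600
Var(X) = 1.9600
σ = √Var(X) = 1.4000

(b) Point probability using PMF:
P(X = 1) = 0.276083

(c) Cumulative probability using CDF:
P(X ≤ 3) = F(3) = 0.864268

(d) Range probability:
P(1 ≤ X ≤ 3) = P(X ≤ 3) - P(X ≤ 0)
                   = F(3) - F(0)
                   = 0.864268 - 0.140858
                   = 0.723410

This means approximately 72.3% of outcomes fall in the interval [1, 3].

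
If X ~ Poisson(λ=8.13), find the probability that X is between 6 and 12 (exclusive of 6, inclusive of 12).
0.631986

We have X ~ Poisson(λ=8.13).

To find P(6 < X ≤ 12), we use:
P(6 < X ≤ 12) = P(X ≤ 12) - P(X ≤ 6)
                 = F(12) - F(6)
                 = 0.929742 - 0.297756
                 = 0.631986

So there's approximately a 63.2% chance that X falls in this range.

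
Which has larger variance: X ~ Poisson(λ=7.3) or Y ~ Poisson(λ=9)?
Y has larger variance (9.0000 > 7.3000)

Compute the variance for each distribution:

X ~ Poisson(λ=7.3):
Var(X) = 7.3000

Y ~ Poisson(λ=9):
Var(Y) = 9.0000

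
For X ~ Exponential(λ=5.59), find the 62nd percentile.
0.1731

We have X ~ Exponential(λ=5.59).

We want to find x such that P(X ≤ x) = 0.62.

This is the 62nd percentile, which means 62% of values fall below this point.

Using the inverse CDF (quantile function):
x = F⁻¹(0.62) = 0.1731

Verification: P(X ≤ 0.1731) = 0.62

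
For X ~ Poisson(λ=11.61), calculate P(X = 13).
0.101480

We have X ~ Poisson(λ=11.61).

For a Poisson distribution, the PMF gives us the probability of each outcome.

Using the PMF formula:
P(X = 13) = 0.101480

Rounded to 4 decimal places: 0.1015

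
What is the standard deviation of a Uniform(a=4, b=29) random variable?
7.2169

We have X ~ Uniform(a=4, b=29).

For a Uniform distribution with a=4, b=29:
σ = √Var(X) = 7.2169

The standard deviation is the square root of the variance.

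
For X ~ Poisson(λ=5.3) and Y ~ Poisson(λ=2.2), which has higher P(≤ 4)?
Y has higher probability (P(Y ≤ 4) = 0.9275 > P(X ≤ 4) = 0.3895)

Compute P(≤ 4) for each distribution:

X ~ Poisson(λ=5.3):
P(X ≤ 4) = 0.3895

Y ~ Poisson(λ=2.2):
P(Y ≤ 4) = 0.9275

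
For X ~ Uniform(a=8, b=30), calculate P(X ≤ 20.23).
0.555909

We have X ~ Uniform(a=8, b=30).

The CDF gives us P(X ≤ k).

Using the CDF:
P(X ≤ 20.23) = 0.555909

This means there's approximately a 55.6% chance that X is at most 20.23.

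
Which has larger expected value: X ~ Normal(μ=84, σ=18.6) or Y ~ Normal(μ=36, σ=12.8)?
X has larger mean (84.0000 > 36.0000)

Compute the expected value for each distribution:

X ~ Normal(μ=84, σ=18.6):
E[X] = 84.0000

Y ~ Normal(μ=36, σ=12.8):
E[Y] = 36.0000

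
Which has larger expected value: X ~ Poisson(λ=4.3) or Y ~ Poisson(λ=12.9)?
Y has larger mean (12.9000 > 4.3000)

Compute the expected value for each distribution:

X ~ Poisson(λ=4.3):
E[X] = 4.3000

Y ~ Poisson(λ=12.9):
E[Y] = 12.9000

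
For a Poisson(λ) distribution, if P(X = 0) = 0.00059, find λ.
λ = 7.4354

For a Poisson(λ) distribution, the PMF at 0 is:
P(X = 0) = λ^0 e^(-λ) / 0! = e^(-λ)

Given P(X = 0) = 0.00059:
e^(-λ) = 0.00059
-λ = ln(0.00059)
λ = -ln(0.00059) = 7.4354

Verification: e^(-7.4354) = 0.00059 ✓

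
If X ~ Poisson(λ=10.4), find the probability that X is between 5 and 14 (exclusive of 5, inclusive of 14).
0.840650

We have X ~ Poisson(λ=10.4).

To find P(5 < X ≤ 14), we use:
P(5 < X ≤ 14) = P(X ≤ 14) - P(X ≤ 5)
                 = F(14) - F(5)
                 = 0.894037 - 0.053387
                 = 0.840650

So there's approximately a 84.1% chance that X falls in this range.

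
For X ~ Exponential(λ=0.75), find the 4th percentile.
0.0544

We have X ~ Exponential(λ=0.75).

We want to find x such that P(X ≤ x) = 0.04.

This is the 4th percentile, which means 4% of values fall below this point.

Using the inverse CDF (quantile function):
x = F⁻¹(0.04) = 0.0544

Verification: P(X ≤ 0.0544) = 0.04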